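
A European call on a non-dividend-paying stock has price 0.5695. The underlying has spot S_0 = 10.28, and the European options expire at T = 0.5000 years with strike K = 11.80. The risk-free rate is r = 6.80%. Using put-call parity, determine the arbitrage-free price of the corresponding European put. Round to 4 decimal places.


Answer: Put price = 1.6950

Derivation:
Put-call parity: C - P = S_0 * exp(-qT) - K * exp(-rT).
S_0 * exp(-qT) = 10.2800 * 1.00000000 = 10.28000000
K * exp(-rT) = 11.8000 * 0.96657150 = 11.40554375
P = C - S*exp(-qT) + K*exp(-rT)
P = 0.5695 - 10.28000000 + 11.40554375 = 1.6950


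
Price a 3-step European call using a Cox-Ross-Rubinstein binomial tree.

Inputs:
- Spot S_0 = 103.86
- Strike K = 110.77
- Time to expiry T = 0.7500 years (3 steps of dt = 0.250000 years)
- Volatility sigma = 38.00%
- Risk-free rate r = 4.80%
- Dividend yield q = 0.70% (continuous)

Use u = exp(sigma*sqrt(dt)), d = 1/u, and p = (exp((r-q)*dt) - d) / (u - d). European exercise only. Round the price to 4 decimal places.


dt = T/N = 0.250000
u = exp(sigma*sqrt(dt)) = 1.209250; d = 1/u = 0.826959
p = (exp((r-q)*dt) - d) / (u - d) = 0.479592
Discount per step: exp(-r*dt) = 0.988072
Stock lattice S(k, i) with i counting down-moves:
  k=0: S(0,0) = 103.8600
  k=1: S(1,0) = 125.5927; S(1,1) = 85.8880
  k=2: S(2,0) = 151.8729; S(2,1) = 103.8600; S(2,2) = 71.0258
  k=3: S(3,0) = 183.6522; S(3,1) = 125.5927; S(3,2) = 85.8880; S(3,3) = 58.7355
Terminal payoffs V(N, i) = max(S_T - K, 0):
  V(3,0) = 72.882216; V(3,1) = 14.822663; V(3,2) = 0.000000; V(3,3) = 0.000000
Backward induction: V(k, i) = exp(-r*dt) * [p * V(k+1, i) + (1-p) * V(k+1, i+1)].
  V(2,0) = exp(-r*dt) * [p*72.882216 + (1-p)*14.822663] = 42.158629
  V(2,1) = exp(-r*dt) * [p*14.822663 + (1-p)*0.000000] = 7.024039
  V(2,2) = exp(-r*dt) * [p*0.000000 + (1-p)*0.000000] = 0.000000
  V(1,0) = exp(-r*dt) * [p*42.158629 + (1-p)*7.024039] = 23.589540
  V(1,1) = exp(-r*dt) * [p*7.024039 + (1-p)*0.000000] = 3.328493
  V(0,0) = exp(-r*dt) * [p*23.589540 + (1-p)*3.328493] = 12.889925

Answer: Price = V(0,0) = 12.8899


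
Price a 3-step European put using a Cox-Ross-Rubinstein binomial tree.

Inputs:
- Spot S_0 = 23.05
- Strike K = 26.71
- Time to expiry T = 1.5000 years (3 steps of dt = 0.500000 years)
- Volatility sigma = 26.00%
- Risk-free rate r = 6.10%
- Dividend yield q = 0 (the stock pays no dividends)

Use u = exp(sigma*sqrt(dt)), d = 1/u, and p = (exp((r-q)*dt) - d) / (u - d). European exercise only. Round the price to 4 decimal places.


Answer: Price = V(0,0) = 3.5773

Derivation:
dt = T/N = 0.500000
u = exp(sigma*sqrt(dt)) = 1.201833; d = 1/u = 0.832062
p = (exp((r-q)*dt) - d) / (u - d) = 0.537921
Discount per step: exp(-r*dt) = 0.969960
Stock lattice S(k, i) with i counting down-moves:
  k=0: S(0,0) = 23.0500
  k=1: S(1,0) = 27.7022; S(1,1) = 19.1790
  k=2: S(2,0) = 33.2935; S(2,1) = 23.0500; S(2,2) = 15.9582
  k=3: S(3,0) = 40.0132; S(3,1) = 27.7022; S(3,2) = 19.1790; S(3,3) = 13.2782
Terminal payoffs V(N, i) = max(K - S_T, 0):
  V(3,0) = 0.000000; V(3,1) = 0.000000; V(3,2) = 7.530960; V(3,3) = 13.431815
Backward induction: V(k, i) = exp(-r*dt) * [p * V(k+1, i) + (1-p) * V(k+1, i+1)].
  V(2,0) = exp(-r*dt) * [p*0.000000 + (1-p)*0.000000] = 0.000000
  V(2,1) = exp(-r*dt) * [p*0.000000 + (1-p)*7.530960] = 3.375361
  V(2,2) = exp(-r*dt) * [p*7.530960 + (1-p)*13.431815] = 9.949484
  V(1,0) = exp(-r*dt) * [p*0.000000 + (1-p)*3.375361] = 1.512829
  V(1,1) = exp(-r*dt) * [p*3.375361 + (1-p)*9.949484] = 6.220474
  V(0,0) = exp(-r*dt) * [p*1.512829 + (1-p)*6.220474] = 3.577341


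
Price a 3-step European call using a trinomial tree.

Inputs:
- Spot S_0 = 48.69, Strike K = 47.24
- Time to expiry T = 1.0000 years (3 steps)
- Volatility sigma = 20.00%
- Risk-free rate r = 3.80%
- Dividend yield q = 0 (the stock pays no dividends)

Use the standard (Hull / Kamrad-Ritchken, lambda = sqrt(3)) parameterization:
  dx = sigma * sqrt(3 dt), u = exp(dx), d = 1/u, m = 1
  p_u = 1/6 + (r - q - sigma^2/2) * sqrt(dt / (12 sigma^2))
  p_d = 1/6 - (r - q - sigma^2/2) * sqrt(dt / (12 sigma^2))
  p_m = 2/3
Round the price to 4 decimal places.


dt = T/N = 0.333333; dx = sigma*sqrt(3*dt) = 0.200000
u = exp(dx) = 1.221403; d = 1/u = 0.818731
p_u = 0.181667, p_m = 0.666667, p_d = 0.151667
Discount per step: exp(-r*dt) = 0.987413
Stock lattice S(k, j) with j the centered position index:
  k=0: S(0,+0) = 48.6900
  k=1: S(1,-1) = 39.8640; S(1,+0) = 48.6900; S(1,+1) = 59.4701
  k=2: S(2,-2) = 32.6379; S(2,-1) = 39.8640; S(2,+0) = 48.6900; S(2,+1) = 59.4701; S(2,+2) = 72.6369
  k=3: S(3,-3) = 26.7216; S(3,-2) = 32.6379; S(3,-1) = 39.8640; S(3,+0) = 48.6900; S(3,+1) = 59.4701; S(3,+2) = 72.6369; S(3,+3) = 88.7190
Terminal payoffs V(N, j) = max(S_T - K, 0):
  V(3,-3) = 0.000000; V(3,-2) = 0.000000; V(3,-1) = 0.000000; V(3,+0) = 1.450000; V(3,+1) = 12.230100; V(3,+2) = 25.396945; V(3,+3) = 41.478964
Backward induction: V(k, j) = exp(-r*dt) * [p_u * V(k+1, j+1) + p_m * V(k+1, j) + p_d * V(k+1, j-1)]
  V(2,-2) = exp(-r*dt) * [p_u*0.000000 + p_m*0.000000 + p_d*0.000000] = 0.000000
  V(2,-1) = exp(-r*dt) * [p_u*1.450000 + p_m*0.000000 + p_d*0.000000] = 0.260101
  V(2,+0) = exp(-r*dt) * [p_u*12.230100 + p_m*1.450000 + p_d*0.000000] = 3.148336
  V(2,+1) = exp(-r*dt) * [p_u*25.396945 + p_m*12.230100 + p_d*1.450000] = 12.823629
  V(2,+2) = exp(-r*dt) * [p_u*41.478964 + p_m*25.396945 + p_d*12.230100] = 25.990237
  V(1,-1) = exp(-r*dt) * [p_u*3.148336 + p_m*0.260101 + p_d*0.000000] = 0.735967
  V(1,+0) = exp(-r*dt) * [p_u*12.823629 + p_m*3.148336 + p_d*0.260101] = 4.411728
  V(1,+1) = exp(-r*dt) * [p_u*25.990237 + p_m*12.823629 + p_d*3.148336] = 13.575099
  V(0,+0) = exp(-r*dt) * [p_u*13.575099 + p_m*4.411728 + p_d*0.735967] = 5.449451

Answer: Price = V(0,0) = 5.4495


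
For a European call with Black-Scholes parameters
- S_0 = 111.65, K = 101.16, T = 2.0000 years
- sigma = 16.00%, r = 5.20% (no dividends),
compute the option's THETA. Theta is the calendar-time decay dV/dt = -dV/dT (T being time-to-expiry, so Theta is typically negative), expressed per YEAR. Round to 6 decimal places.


Answer: Theta = -5.227027

Derivation:
d1 = 1.0088007681; d2 = 0.7825265982
phi(d1) = 0.2398412511; exp(-qT) = 1.0000000000; exp(-rT) = 0.9012252974
Theta = -S*exp(-qT)*phi(d1)*sigma/(2*sqrt(T)) - r*K*exp(-rT)*N(d2) + q*S*exp(-qT)*N(d1)
N(d1) = 0.8434649037; N(d2) = 0.7830474199; sqrt(T) = 1.4142135624
Term 1 = -111.6500 * 1.0000000000 * 0.2398412511 * 0.1600 / (2 * 1.4142135624) = -1.5148080260
Term 2 = -0.0520 * 101.1600 * 0.9012252974 * 0.7830474199 = -3.7122191015
Term 3 = 0 (no dividend yield, q = 0)
Theta = -1.5148080260 + (-3.7122191015) + (0.0000000000) = -5.227027


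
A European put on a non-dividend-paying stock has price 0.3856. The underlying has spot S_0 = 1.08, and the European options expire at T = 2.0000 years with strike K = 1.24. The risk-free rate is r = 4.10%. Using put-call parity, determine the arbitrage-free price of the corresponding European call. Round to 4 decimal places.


Answer: Call price = 0.3232

Derivation:
Put-call parity: C - P = S_0 * exp(-qT) - K * exp(-rT).
S_0 * exp(-qT) = 1.0800 * 1.00000000 = 1.08000000
K * exp(-rT) = 1.2400 * 0.92127196 = 1.14237723
C = P + S*exp(-qT) - K*exp(-rT)
C = 0.3856 + 1.08000000 - 1.14237723 = 0.3232


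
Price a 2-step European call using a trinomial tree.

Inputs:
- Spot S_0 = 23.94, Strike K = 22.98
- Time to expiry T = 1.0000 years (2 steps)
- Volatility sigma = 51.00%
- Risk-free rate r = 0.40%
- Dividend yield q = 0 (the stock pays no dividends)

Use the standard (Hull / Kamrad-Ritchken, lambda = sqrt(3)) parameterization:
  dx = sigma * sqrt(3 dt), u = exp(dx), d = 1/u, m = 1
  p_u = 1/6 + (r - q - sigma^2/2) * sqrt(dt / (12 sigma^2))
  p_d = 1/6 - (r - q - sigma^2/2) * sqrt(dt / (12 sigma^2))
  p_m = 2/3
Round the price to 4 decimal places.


Answer: Price = V(0,0) = 4.6408

Derivation:
dt = T/N = 0.500000; dx = sigma*sqrt(3*dt) = 0.624620
u = exp(dx) = 1.867536; d = 1/u = 0.535465
p_u = 0.116216, p_m = 0.666667, p_d = 0.217117
Discount per step: exp(-r*dt) = 0.998002
Stock lattice S(k, j) with j the centered position index:
  k=0: S(0,+0) = 23.9400
  k=1: S(1,-1) = 12.8190; S(1,+0) = 23.9400; S(1,+1) = 44.7088
  k=2: S(2,-2) = 6.8641; S(2,-1) = 12.8190; S(2,+0) = 23.9400; S(2,+1) = 44.7088; S(2,+2) = 83.4953
Terminal payoffs V(N, j) = max(S_T - K, 0):
  V(2,-2) = 0.000000; V(2,-1) = 0.000000; V(2,+0) = 0.960000; V(2,+1) = 21.728810; V(2,+2) = 60.515311
Backward induction: V(k, j) = exp(-r*dt) * [p_u * V(k+1, j+1) + p_m * V(k+1, j) + p_d * V(k+1, j-1)]
  V(1,-1) = exp(-r*dt) * [p_u*0.960000 + p_m*0.000000 + p_d*0.000000] = 0.111344
  V(1,+0) = exp(-r*dt) * [p_u*21.728810 + p_m*0.960000 + p_d*0.000000] = 3.158911
  V(1,+1) = exp(-r*dt) * [p_u*60.515311 + p_m*21.728810 + p_d*0.960000] = 21.683742
  V(0,+0) = exp(-r*dt) * [p_u*21.683742 + p_m*3.158911 + p_d*0.111344] = 4.640822


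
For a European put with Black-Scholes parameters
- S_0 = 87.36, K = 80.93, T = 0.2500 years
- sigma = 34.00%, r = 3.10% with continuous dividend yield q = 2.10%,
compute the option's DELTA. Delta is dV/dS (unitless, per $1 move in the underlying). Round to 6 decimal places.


d1 = 0.5494289911; d2 = 0.3794289911
phi(d1) = 0.3430515192; exp(-qT) = 0.9947637572; exp(-rT) = 0.9922799538
N(-d1) = 0.2913555415
Delta = -exp(-qT) * N(-d1) = -0.9947637572 * 0.2913555415 = -0.289830

Answer: Delta = -0.289830


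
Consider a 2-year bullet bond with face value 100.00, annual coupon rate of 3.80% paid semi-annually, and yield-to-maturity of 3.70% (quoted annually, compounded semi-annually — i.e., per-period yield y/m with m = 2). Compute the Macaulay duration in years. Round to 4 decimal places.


Answer: Macaulay duration = 1.9448 years

Derivation:
Coupon per period c = face * coupon_rate / m = 1.900000
Periods per year m = 2; per-period yield y/m = 0.018500
Number of cashflows N = 4
Cashflows (t years, CF_t, discount factor 1/(1+y/m)^(m*t), PV):
  t = 0.5000: CF_t = 1.900000, DF = 0.981836, PV = 1.865488
  t = 1.0000: CF_t = 1.900000, DF = 0.964002, PV = 1.831604
  t = 1.5000: CF_t = 1.900000, DF = 0.946492, PV = 1.798335
  t = 2.0000: CF_t = 101.900000, DF = 0.929300, PV = 94.695655
Price P = sum_t PV_t = 100.191081
Macaulay numerator sum_t t * PV_t:
  t * PV_t at t = 0.5000: 0.932744
  t * PV_t at t = 1.0000: 1.831604
  t * PV_t at t = 1.5000: 2.697502
  t * PV_t at t = 2.0000: 189.391309
Macaulay duration D = (sum_t t * PV_t) / P = 194.853159 / 100.191081 = 1.944815


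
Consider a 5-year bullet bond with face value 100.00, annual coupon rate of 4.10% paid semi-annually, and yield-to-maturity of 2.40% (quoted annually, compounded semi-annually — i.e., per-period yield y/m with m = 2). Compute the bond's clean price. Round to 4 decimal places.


Answer: Price = 107.9649

Derivation:
Coupon per period c = face * coupon_rate / m = 2.050000
Periods per year m = 2; per-period yield y/m = 0.012000
Number of cashflows N = 10
Cashflows (t years, CF_t, discount factor 1/(1+y/m)^(m*t), PV):
  t = 0.5000: CF_t = 2.050000, DF = 0.988142, PV = 2.025692
  t = 1.0000: CF_t = 2.050000, DF = 0.976425, PV = 2.001672
  t = 1.5000: CF_t = 2.050000, DF = 0.964847, PV = 1.977936
  t = 2.0000: CF_t = 2.050000, DF = 0.953406, PV = 1.954483
  t = 2.5000: CF_t = 2.050000, DF = 0.942101, PV = 1.931307
  t = 3.0000: CF_t = 2.050000, DF = 0.930930, PV = 1.908406
  t = 3.5000: CF_t = 2.050000, DF = 0.919891, PV = 1.885777
  t = 4.0000: CF_t = 2.050000, DF = 0.908983, PV = 1.863416
  t = 4.5000: CF_t = 2.050000, DF = 0.898205, PV = 1.841320
  t = 5.0000: CF_t = 102.050000, DF = 0.887554, PV = 90.574904
Price P = sum_t PV_t = 107.964912


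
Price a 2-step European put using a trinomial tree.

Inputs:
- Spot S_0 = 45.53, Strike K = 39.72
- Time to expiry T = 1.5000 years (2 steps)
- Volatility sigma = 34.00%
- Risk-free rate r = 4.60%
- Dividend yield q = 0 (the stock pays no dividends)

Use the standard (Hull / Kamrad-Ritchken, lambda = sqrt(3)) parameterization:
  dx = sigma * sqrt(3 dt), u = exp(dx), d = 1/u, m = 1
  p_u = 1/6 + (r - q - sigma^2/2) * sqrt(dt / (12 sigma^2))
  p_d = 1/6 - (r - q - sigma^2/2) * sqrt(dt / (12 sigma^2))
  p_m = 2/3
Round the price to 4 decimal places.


dt = T/N = 0.750000; dx = sigma*sqrt(3*dt) = 0.510000
u = exp(dx) = 1.665291; d = 1/u = 0.600496
p_u = 0.157990, p_m = 0.666667, p_d = 0.175343
Discount per step: exp(-r*dt) = 0.966088
Stock lattice S(k, j) with j the centered position index:
  k=0: S(0,+0) = 45.5300
  k=1: S(1,-1) = 27.3406; S(1,+0) = 45.5300; S(1,+1) = 75.8207
  k=2: S(2,-2) = 16.4179; S(2,-1) = 27.3406; S(2,+0) = 45.5300; S(2,+1) = 75.8207; S(2,+2) = 126.2636
Terminal payoffs V(N, j) = max(K - S_T, 0):
  V(2,-2) = 23.302112; V(2,-1) = 12.379436; V(2,+0) = 0.000000; V(2,+1) = 0.000000; V(2,+2) = 0.000000
Backward induction: V(k, j) = exp(-r*dt) * [p_u * V(k+1, j+1) + p_m * V(k+1, j) + p_d * V(k+1, j-1)]
  V(1,-1) = exp(-r*dt) * [p_u*0.000000 + p_m*12.379436 + p_d*23.302112] = 11.920393
  V(1,+0) = exp(-r*dt) * [p_u*0.000000 + p_m*0.000000 + p_d*12.379436] = 2.097039
  V(1,+1) = exp(-r*dt) * [p_u*0.000000 + p_m*0.000000 + p_d*0.000000] = 0.000000
  V(0,+0) = exp(-r*dt) * [p_u*0.000000 + p_m*2.097039 + p_d*11.920393] = 3.369895

Answer: Price = V(0,0) = 3.3699


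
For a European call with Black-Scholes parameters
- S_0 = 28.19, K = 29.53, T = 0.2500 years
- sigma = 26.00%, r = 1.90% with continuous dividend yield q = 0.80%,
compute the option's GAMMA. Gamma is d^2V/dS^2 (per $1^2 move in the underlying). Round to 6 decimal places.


Answer: Gamma = 0.104724

Derivation:
d1 = -0.2710722356; d2 = -0.4010722356
phi(d1) = 0.3845510951; exp(-qT) = 0.9980019987; exp(-rT) = 0.9952612634
Gamma = exp(-qT) * phi(d1) / (S * sigma * sqrt(T)) = 0.9980019987 * 0.3845510951 / (28.1900 * 0.2600 * 0.5000000000) = 0.104724


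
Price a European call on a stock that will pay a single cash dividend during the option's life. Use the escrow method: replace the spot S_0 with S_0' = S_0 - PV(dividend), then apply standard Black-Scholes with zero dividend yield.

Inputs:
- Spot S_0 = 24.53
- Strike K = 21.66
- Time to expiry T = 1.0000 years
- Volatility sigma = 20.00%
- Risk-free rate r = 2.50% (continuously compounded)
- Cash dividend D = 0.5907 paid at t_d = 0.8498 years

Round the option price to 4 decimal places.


PV(D) = D * exp(-r * t_d) = 0.5907 * 0.97897909 = 0.57828295
S_0' = S_0 - PV(D) = 24.5300 - 0.57828295 = 23.95171705
d1 = (ln(S_0'/K) + (r + sigma^2/2)*T) / (sigma*sqrt(T)) = 0.72786387
d2 = d1 - sigma*sqrt(T) = 0.52786387
exp(-rT) = 0.97530991
N(d1) = 0.76665154; N(d2) = 0.70120309
C = S_0' * N(d1) - K * exp(-rT) * N(d2) = 23.95171705 * 0.76665154 - 21.6600 * 0.97530991 * 0.70120309 = 3.5496

Answer: Price = 3.5496


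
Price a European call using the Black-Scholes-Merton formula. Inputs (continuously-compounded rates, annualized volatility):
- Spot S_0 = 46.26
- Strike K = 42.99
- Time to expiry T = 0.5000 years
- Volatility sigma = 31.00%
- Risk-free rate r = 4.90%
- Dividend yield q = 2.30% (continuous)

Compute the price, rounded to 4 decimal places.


Answer: Price = 6.0083

Derivation:
d1 = (ln(S/K) + (r - q + 0.5*sigma^2) * T) / (sigma * sqrt(T)) = 0.50334655
d2 = d1 - sigma * sqrt(T) = 0.28414345
exp(-rT) = 0.97579769; exp(-qT) = 0.98856587
C = S_0 * exp(-qT) * N(d1) - K * exp(-rT) * N(d2)
N(d1) = 0.69263968; N(d2) = 0.61184978
C = 46.2600 * 0.98856587 * 0.69263968 - 42.9900 * 0.97579769 * 0.61184978 = 6.0083


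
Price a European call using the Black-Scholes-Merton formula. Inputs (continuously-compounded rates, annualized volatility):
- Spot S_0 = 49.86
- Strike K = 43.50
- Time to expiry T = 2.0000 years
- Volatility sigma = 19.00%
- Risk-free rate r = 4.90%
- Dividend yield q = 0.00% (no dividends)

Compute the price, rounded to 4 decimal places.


Answer: Price = 11.6720

Derivation:
d1 = (ln(S/K) + (r - q + 0.5*sigma^2) * T) / (sigma * sqrt(T)) = 1.00691313
d2 = d1 - sigma * sqrt(T) = 0.73821256
exp(-rT) = 0.90664890; exp(-qT) = 1.00000000
C = S_0 * exp(-qT) * N(d1) - K * exp(-rT) * N(d2)
N(d1) = 0.84301174; N(d2) = 0.76980735
C = 49.8600 * 1.00000000 * 0.84301174 - 43.5000 * 0.90664890 * 0.76980735 = 11.6720


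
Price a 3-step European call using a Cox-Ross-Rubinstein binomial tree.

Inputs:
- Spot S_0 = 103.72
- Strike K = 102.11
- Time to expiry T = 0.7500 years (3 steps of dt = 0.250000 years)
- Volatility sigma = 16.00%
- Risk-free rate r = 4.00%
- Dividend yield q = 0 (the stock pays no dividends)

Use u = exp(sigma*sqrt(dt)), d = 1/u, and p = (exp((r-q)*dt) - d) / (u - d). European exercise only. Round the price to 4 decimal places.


Answer: Price = V(0,0) = 8.6341

Derivation:
dt = T/N = 0.250000
u = exp(sigma*sqrt(dt)) = 1.083287; d = 1/u = 0.923116
p = (exp((r-q)*dt) - d) / (u - d) = 0.542757
Discount per step: exp(-r*dt) = 0.990050
Stock lattice S(k, i) with i counting down-moves:
  k=0: S(0,0) = 103.7200
  k=1: S(1,0) = 112.3585; S(1,1) = 95.7456
  k=2: S(2,0) = 121.7165; S(2,1) = 103.7200; S(2,2) = 88.3844
  k=3: S(3,0) = 131.8540; S(3,1) = 112.3585; S(3,2) = 95.7456; S(3,3) = 81.5890
Terminal payoffs V(N, i) = max(S_T - K, 0):
  V(3,0) = 29.743962; V(3,1) = 10.248535; V(3,2) = 0.000000; V(3,3) = 0.000000
Backward induction: V(k, i) = exp(-r*dt) * [p * V(k+1, i) + (1-p) * V(k+1, i+1)].
  V(2,0) = exp(-r*dt) * [p*29.743962 + (1-p)*10.248535] = 20.622559
  V(2,1) = exp(-r*dt) * [p*10.248535 + (1-p)*0.000000] = 5.507119
  V(2,2) = exp(-r*dt) * [p*0.000000 + (1-p)*0.000000] = 0.000000
  V(1,0) = exp(-r*dt) * [p*20.622559 + (1-p)*5.507119] = 13.574706
  V(1,1) = exp(-r*dt) * [p*5.507119 + (1-p)*0.000000] = 2.959287
  V(0,0) = exp(-r*dt) * [p*13.574706 + (1-p)*2.959287] = 8.634108


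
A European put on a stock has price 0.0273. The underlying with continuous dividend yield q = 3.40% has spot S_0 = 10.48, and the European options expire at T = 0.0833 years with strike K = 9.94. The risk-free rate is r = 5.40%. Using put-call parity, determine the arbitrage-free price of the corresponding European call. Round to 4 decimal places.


Answer: Call price = 0.5823

Derivation:
Put-call parity: C - P = S_0 * exp(-qT) - K * exp(-rT).
S_0 * exp(-qT) = 10.4800 * 0.99717181 = 10.45036054
K * exp(-rT) = 9.9400 * 0.99551190 = 9.89538830
C = P + S*exp(-qT) - K*exp(-rT)
C = 0.0273 + 10.45036054 - 9.89538830 = 0.5823


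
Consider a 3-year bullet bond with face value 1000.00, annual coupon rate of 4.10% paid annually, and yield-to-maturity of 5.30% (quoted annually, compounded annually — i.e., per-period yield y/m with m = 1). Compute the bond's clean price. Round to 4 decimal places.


Coupon per period c = face * coupon_rate / m = 41.000000
Periods per year m = 1; per-period yield y/m = 0.053000
Number of cashflows N = 3
Cashflows (t years, CF_t, discount factor 1/(1+y/m)^(m*t), PV):
  t = 1.0000: CF_t = 41.000000, DF = 0.949668, PV = 38.936372
  t = 2.0000: CF_t = 41.000000, DF = 0.901869, PV = 36.976612
  t = 3.0000: CF_t = 1041.000000, DF = 0.856475, PV = 891.590877
Price P = sum_t PV_t = 967.503861

Answer: Price = 967.5039


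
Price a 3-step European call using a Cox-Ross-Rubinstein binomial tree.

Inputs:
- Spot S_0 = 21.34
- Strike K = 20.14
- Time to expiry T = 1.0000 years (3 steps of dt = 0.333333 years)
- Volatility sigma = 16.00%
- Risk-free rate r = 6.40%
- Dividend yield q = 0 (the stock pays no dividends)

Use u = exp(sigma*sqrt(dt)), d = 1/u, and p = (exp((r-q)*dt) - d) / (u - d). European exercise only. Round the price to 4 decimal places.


dt = T/N = 0.333333
u = exp(sigma*sqrt(dt)) = 1.096777; d = 1/u = 0.911762
p = (exp((r-q)*dt) - d) / (u - d) = 0.593467
Discount per step: exp(-r*dt) = 0.978893
Stock lattice S(k, i) with i counting down-moves:
  k=0: S(0,0) = 21.3400
  k=1: S(1,0) = 23.4052; S(1,1) = 19.4570
  k=2: S(2,0) = 25.6703; S(2,1) = 21.3400; S(2,2) = 17.7402
  k=3: S(3,0) = 28.1546; S(3,1) = 23.4052; S(3,2) = 19.4570; S(3,3) = 16.1748
Terminal payoffs V(N, i) = max(S_T - K, 0):
  V(3,0) = 8.014618; V(3,1) = 3.265225; V(3,2) = 0.000000; V(3,3) = 0.000000
Backward induction: V(k, i) = exp(-r*dt) * [p * V(k+1, i) + (1-p) * V(k+1, i+1)].
  V(2,0) = exp(-r*dt) * [p*8.014618 + (1-p)*3.265225] = 5.955419
  V(2,1) = exp(-r*dt) * [p*3.265225 + (1-p)*0.000000] = 1.896902
  V(2,2) = exp(-r*dt) * [p*0.000000 + (1-p)*0.000000] = 0.000000
  V(1,0) = exp(-r*dt) * [p*5.955419 + (1-p)*1.896902] = 4.214621
  V(1,1) = exp(-r*dt) * [p*1.896902 + (1-p)*0.000000] = 1.101987
  V(0,0) = exp(-r*dt) * [p*4.214621 + (1-p)*1.101987] = 2.886982

Answer: Price = V(0,0) = 2.8870


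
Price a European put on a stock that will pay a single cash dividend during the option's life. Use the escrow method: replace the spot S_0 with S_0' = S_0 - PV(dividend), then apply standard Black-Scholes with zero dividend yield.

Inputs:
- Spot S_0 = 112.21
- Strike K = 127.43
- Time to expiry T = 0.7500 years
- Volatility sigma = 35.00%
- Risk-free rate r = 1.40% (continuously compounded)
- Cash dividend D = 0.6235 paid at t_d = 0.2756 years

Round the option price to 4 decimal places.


Answer: Price = 22.7094

Derivation:
PV(D) = D * exp(-r * t_d) = 0.6235 * 0.99614903 = 0.62109892
S_0' = S_0 - PV(D) = 112.2100 - 0.62109892 = 111.58890108
d1 = (ln(S_0'/K) + (r + sigma^2/2)*T) / (sigma*sqrt(T)) = -0.25175145
d2 = d1 - sigma*sqrt(T) = -0.55486034
exp(-rT) = 0.98955493
N(-d1) = 0.59938341; N(-d2) = 0.71050490
P = K * exp(-rT) * N(-d2) - S_0' * N(-d1) = 127.4300 * 0.98955493 * 0.71050490 - 111.58890108 * 0.59938341 = 22.7094


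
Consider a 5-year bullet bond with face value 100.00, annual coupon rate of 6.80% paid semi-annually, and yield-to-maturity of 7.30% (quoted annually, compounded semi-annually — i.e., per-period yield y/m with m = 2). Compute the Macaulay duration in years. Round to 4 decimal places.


Coupon per period c = face * coupon_rate / m = 3.400000
Periods per year m = 2; per-period yield y/m = 0.036500
Number of cashflows N = 10
Cashflows (t years, CF_t, discount factor 1/(1+y/m)^(m*t), PV):
  t = 0.5000: CF_t = 3.400000, DF = 0.964785, PV = 3.280270
  t = 1.0000: CF_t = 3.400000, DF = 0.930811, PV = 3.164757
  t = 1.5000: CF_t = 3.400000, DF = 0.898033, PV = 3.053311
  t = 2.0000: CF_t = 3.400000, DF = 0.866409, PV = 2.945789
  t = 2.5000: CF_t = 3.400000, DF = 0.835898, PV = 2.842054
  t = 3.0000: CF_t = 3.400000, DF = 0.806462, PV = 2.741972
  t = 3.5000: CF_t = 3.400000, DF = 0.778063, PV = 2.645415
  t = 4.0000: CF_t = 3.400000, DF = 0.750664, PV = 2.552257
  t = 4.5000: CF_t = 3.400000, DF = 0.724230, PV = 2.462380
  t = 5.0000: CF_t = 103.400000, DF = 0.698726, PV = 72.248274
Price P = sum_t PV_t = 97.936480
Macaulay numerator sum_t t * PV_t:
  t * PV_t at t = 0.5000: 1.640135
  t * PV_t at t = 1.0000: 3.164757
  t * PV_t at t = 1.5000: 4.579966
  t * PV_t at t = 2.0000: 5.891579
  t * PV_t at t = 2.5000: 7.105136
  t * PV_t at t = 3.0000: 8.225917
  t * PV_t at t = 3.5000: 9.258952
  t * PV_t at t = 4.0000: 10.209029
  t * PV_t at t = 4.5000: 11.080712
  t * PV_t at t = 5.0000: 361.241368
Macaulay duration D = (sum_t t * PV_t) / P = 422.397551 / 97.936480 = 4.312975

Answer: Macaulay duration = 4.3130 years


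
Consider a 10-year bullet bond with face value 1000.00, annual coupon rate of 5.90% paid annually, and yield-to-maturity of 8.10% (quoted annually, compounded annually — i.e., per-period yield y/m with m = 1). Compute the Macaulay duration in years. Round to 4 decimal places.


Answer: Macaulay duration = 7.6271 years

Derivation:
Coupon per period c = face * coupon_rate / m = 59.000000
Periods per year m = 1; per-period yield y/m = 0.081000
Number of cashflows N = 10
Cashflows (t years, CF_t, discount factor 1/(1+y/m)^(m*t), PV):
  t = 1.0000: CF_t = 59.000000, DF = 0.925069, PV = 54.579093
  t = 2.0000: CF_t = 59.000000, DF = 0.855753, PV = 50.489448
  t = 3.0000: CF_t = 59.000000, DF = 0.791631, PV = 46.706242
  t = 4.0000: CF_t = 59.000000, DF = 0.732314, PV = 43.206515
  t = 5.0000: CF_t = 59.000000, DF = 0.677441, PV = 39.969024
  t = 6.0000: CF_t = 59.000000, DF = 0.626680, PV = 36.974120
  t = 7.0000: CF_t = 59.000000, DF = 0.579722, PV = 34.203626
  t = 8.0000: CF_t = 59.000000, DF = 0.536284, PV = 31.640727
  t = 9.0000: CF_t = 59.000000, DF = 0.496099, PV = 29.269868
  t = 10.0000: CF_t = 1059.000000, DF = 0.458926, PV = 486.003079
Price P = sum_t PV_t = 853.041744
Macaulay numerator sum_t t * PV_t:
  t * PV_t at t = 1.0000: 54.579093
  t * PV_t at t = 2.0000: 100.978896
  t * PV_t at t = 3.0000: 140.118727
  t * PV_t at t = 4.0000: 172.826059
  t * PV_t at t = 5.0000: 199.845119
  t * PV_t at t = 6.0000: 221.844721
  t * PV_t at t = 7.0000: 239.425385
  t * PV_t at t = 8.0000: 253.125820
  t * PV_t at t = 9.0000: 263.428813
  t * PV_t at t = 10.0000: 4860.030789
Macaulay duration D = (sum_t t * PV_t) / P = 6506.203423 / 853.041744 = 7.627063


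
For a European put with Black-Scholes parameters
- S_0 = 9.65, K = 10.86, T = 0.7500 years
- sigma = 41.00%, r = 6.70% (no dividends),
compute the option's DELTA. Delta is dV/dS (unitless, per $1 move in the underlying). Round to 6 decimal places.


d1 = -0.0136336314; d2 = -0.3687040469
phi(d1) = 0.3989052052; exp(-qT) = 1.0000000000; exp(-rT) = 0.9509916469
N(-d1) = 0.5054388635
Delta = -exp(-qT) * N(-d1) = -1.0000000000 * 0.5054388635 = -0.505439

Answer: Delta = -0.505439


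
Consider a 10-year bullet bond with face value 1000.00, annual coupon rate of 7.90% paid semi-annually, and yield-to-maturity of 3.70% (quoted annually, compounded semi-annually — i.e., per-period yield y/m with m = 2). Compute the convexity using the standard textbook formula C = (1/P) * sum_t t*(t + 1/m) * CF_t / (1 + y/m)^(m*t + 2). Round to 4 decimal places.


Answer: Convexity = 68.5145

Derivation:
Coupon per period c = face * coupon_rate / m = 39.500000
Periods per year m = 2; per-period yield y/m = 0.018500
Number of cashflows N = 20
Cashflows (t years, CF_t, discount factor 1/(1+y/m)^(m*t), PV):
  t = 0.5000: CF_t = 39.500000, DF = 0.981836, PV = 38.782523
  t = 1.0000: CF_t = 39.500000, DF = 0.964002, PV = 38.078079
  t = 1.5000: CF_t = 39.500000, DF = 0.946492, PV = 37.386430
  t = 2.0000: CF_t = 39.500000, DF = 0.929300, PV = 36.707344
  t = 2.5000: CF_t = 39.500000, DF = 0.912420, PV = 36.040593
  t = 3.0000: CF_t = 39.500000, DF = 0.895847, PV = 35.385953
  t = 3.5000: CF_t = 39.500000, DF = 0.879575, PV = 34.743204
  t = 4.0000: CF_t = 39.500000, DF = 0.863598, PV = 34.112129
  t = 4.5000: CF_t = 39.500000, DF = 0.847912, PV = 33.492518
  t = 5.0000: CF_t = 39.500000, DF = 0.832510, PV = 32.884161
  t = 5.5000: CF_t = 39.500000, DF = 0.817389, PV = 32.286854
  t = 6.0000: CF_t = 39.500000, DF = 0.802542, PV = 31.700397
  t = 6.5000: CF_t = 39.500000, DF = 0.787964, PV = 31.124592
  t = 7.0000: CF_t = 39.500000, DF = 0.773652, PV = 30.559246
  t = 7.5000: CF_t = 39.500000, DF = 0.759599, PV = 30.004168
  t = 8.0000: CF_t = 39.500000, DF = 0.745802, PV = 29.459174
  t = 8.5000: CF_t = 39.500000, DF = 0.732255, PV = 28.924078
  t = 9.0000: CF_t = 39.500000, DF = 0.718954, PV = 28.398702
  t = 9.5000: CF_t = 39.500000, DF = 0.705895, PV = 27.882869
  t = 10.0000: CF_t = 1039.500000, DF = 0.693074, PV = 720.449969
Price P = sum_t PV_t = 1348.402982
Convexity numerator sum_t t*(t + 1/m) * CF_t / (1+y/m)^(m*t + 2):
  t = 0.5000: term = 18.693215
  t = 1.0000: term = 55.061016
  t = 1.5000: term = 108.121779
  t = 2.0000: term = 176.929765
  t = 2.5000: term = 260.574028
  t = 3.0000: term = 358.177357
  t = 3.5000: term = 468.895248
  t = 4.0000: term = 591.914893
  t = 4.5000: term = 726.454213
  t = 5.0000: term = 871.760906
  t = 5.5000: term = 1027.111524
  t = 6.0000: term = 1191.810579
  t = 6.5000: term = 1365.189666
  t = 7.0000: term = 1546.606623
  t = 7.5000: term = 1735.444699
  t = 8.0000: term = 1931.111759
  t = 8.5000: term = 2133.039498
  t = 9.0000: term = 2340.682691
  t = 9.5000: term = 2553.518454
  t = 10.0000: term = 72924.096877
Convexity = (1/P) * sum = 92385.194792 / 1348.402982 = 68.514529


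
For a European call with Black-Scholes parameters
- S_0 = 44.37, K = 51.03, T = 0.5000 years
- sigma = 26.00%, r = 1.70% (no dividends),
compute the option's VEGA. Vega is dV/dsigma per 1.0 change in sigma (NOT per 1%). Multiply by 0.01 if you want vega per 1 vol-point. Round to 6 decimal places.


Answer: Vega = 10.311726

Derivation:
d1 = -0.6225266370; d2 = -0.8063744001
phi(d1) = 0.3286676438; exp(-qT) = 1.0000000000; exp(-rT) = 0.9915360229
Vega = S * exp(-qT) * phi(d1) * sqrt(T) = 44.3700 * 1.0000000000 * 0.3286676438 * 0.7071067812 = 10.311726


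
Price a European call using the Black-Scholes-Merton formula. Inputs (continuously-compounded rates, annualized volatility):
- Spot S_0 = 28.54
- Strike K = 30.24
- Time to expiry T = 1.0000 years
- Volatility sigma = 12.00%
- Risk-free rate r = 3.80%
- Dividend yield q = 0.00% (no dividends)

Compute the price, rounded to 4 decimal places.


d1 = (ln(S/K) + (r - q + 0.5*sigma^2) * T) / (sigma * sqrt(T)) = -0.10549116
d2 = d1 - sigma * sqrt(T) = -0.22549116
exp(-rT) = 0.96271294; exp(-qT) = 1.00000000
C = S_0 * exp(-qT) * N(d1) - K * exp(-rT) * N(d2)
N(d1) = 0.45799304; N(d2) = 0.41079860
C = 28.5400 * 1.00000000 * 0.45799304 - 30.2400 * 0.96271294 * 0.41079860 = 1.1118

Answer: Price = 1.1118


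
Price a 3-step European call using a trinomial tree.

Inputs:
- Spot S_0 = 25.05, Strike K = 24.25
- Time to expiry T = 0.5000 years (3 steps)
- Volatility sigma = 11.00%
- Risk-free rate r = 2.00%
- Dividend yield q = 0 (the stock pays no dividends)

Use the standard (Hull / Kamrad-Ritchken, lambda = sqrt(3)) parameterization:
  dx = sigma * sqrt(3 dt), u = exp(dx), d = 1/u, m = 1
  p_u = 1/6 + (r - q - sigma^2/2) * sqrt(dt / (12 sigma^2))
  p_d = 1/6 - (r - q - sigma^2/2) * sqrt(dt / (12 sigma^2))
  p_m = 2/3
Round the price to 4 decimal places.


dt = T/N = 0.166667; dx = sigma*sqrt(3*dt) = 0.077782
u = exp(dx) = 1.080887; d = 1/u = 0.925166
p_u = 0.181612, p_m = 0.666667, p_d = 0.151721
Discount per step: exp(-r*dt) = 0.996672
Stock lattice S(k, j) with j the centered position index:
  k=0: S(0,+0) = 25.0500
  k=1: S(1,-1) = 23.1754; S(1,+0) = 25.0500; S(1,+1) = 27.0762
  k=2: S(2,-2) = 21.4411; S(2,-1) = 23.1754; S(2,+0) = 25.0500; S(2,+1) = 27.0762; S(2,+2) = 29.2663
  k=3: S(3,-3) = 19.8366; S(3,-2) = 21.4411; S(3,-1) = 23.1754; S(3,+0) = 25.0500; S(3,+1) = 27.0762; S(3,+2) = 29.2663; S(3,+3) = 31.6336
Terminal payoffs V(N, j) = max(S_T - K, 0):
  V(3,-3) = 0.000000; V(3,-2) = 0.000000; V(3,-1) = 0.000000; V(3,+0) = 0.800000; V(3,+1) = 2.826212; V(3,+2) = 5.016319; V(3,+3) = 7.383575
Backward induction: V(k, j) = exp(-r*dt) * [p_u * V(k+1, j+1) + p_m * V(k+1, j) + p_d * V(k+1, j-1)]
  V(2,-2) = exp(-r*dt) * [p_u*0.000000 + p_m*0.000000 + p_d*0.000000] = 0.000000
  V(2,-1) = exp(-r*dt) * [p_u*0.800000 + p_m*0.000000 + p_d*0.000000] = 0.144806
  V(2,+0) = exp(-r*dt) * [p_u*2.826212 + p_m*0.800000 + p_d*0.000000] = 1.043125
  V(2,+1) = exp(-r*dt) * [p_u*5.016319 + p_m*2.826212 + p_d*0.800000] = 2.906838
  V(2,+2) = exp(-r*dt) * [p_u*7.383575 + p_m*5.016319 + p_d*2.826212] = 5.096938
  V(1,-1) = exp(-r*dt) * [p_u*1.043125 + p_m*0.144806 + p_d*0.000000] = 0.285030
  V(1,+0) = exp(-r*dt) * [p_u*2.906838 + p_m*1.043125 + p_d*0.144806] = 1.241161
  V(1,+1) = exp(-r*dt) * [p_u*5.096938 + p_m*2.906838 + p_d*1.043125] = 3.011767
  V(0,+0) = exp(-r*dt) * [p_u*3.011767 + p_m*1.241161 + p_d*0.285030] = 1.412942

Answer: Price = V(0,0) = 1.4129


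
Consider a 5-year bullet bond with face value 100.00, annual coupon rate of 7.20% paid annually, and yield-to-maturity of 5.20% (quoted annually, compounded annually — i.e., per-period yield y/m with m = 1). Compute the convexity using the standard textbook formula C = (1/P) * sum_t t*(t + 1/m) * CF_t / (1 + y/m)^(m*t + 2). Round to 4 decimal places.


Coupon per period c = face * coupon_rate / m = 7.200000
Periods per year m = 1; per-period yield y/m = 0.052000
Number of cashflows N = 5
Cashflows (t years, CF_t, discount factor 1/(1+y/m)^(m*t), PV):
  t = 1.0000: CF_t = 7.200000, DF = 0.950570, PV = 6.844106
  t = 2.0000: CF_t = 7.200000, DF = 0.903584, PV = 6.505805
  t = 3.0000: CF_t = 7.200000, DF = 0.858920, PV = 6.184225
  t = 4.0000: CF_t = 7.200000, DF = 0.816464, PV = 5.878541
  t = 5.0000: CF_t = 107.200000, DF = 0.776106, PV = 83.198613
Price P = sum_t PV_t = 108.611290
Convexity numerator sum_t t*(t + 1/m) * CF_t / (1+y/m)^(m*t + 2):
  t = 1.0000: term = 12.368450
  t = 2.0000: term = 35.271245
  t = 3.0000: term = 67.055599
  t = 4.0000: term = 106.235105
  t = 5.0000: term = 2255.308005
Convexity = (1/P) * sum = 2476.238403 / 108.611290 = 22.799088

Answer: Convexity = 22.7991


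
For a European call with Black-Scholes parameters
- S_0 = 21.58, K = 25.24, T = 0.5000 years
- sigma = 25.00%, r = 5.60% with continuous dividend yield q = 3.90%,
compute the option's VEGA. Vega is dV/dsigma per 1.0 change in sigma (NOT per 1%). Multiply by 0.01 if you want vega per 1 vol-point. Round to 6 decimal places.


d1 = -0.7497485889; d2 = -0.9265252842
phi(d1) = 0.3011942100; exp(-qT) = 0.9806888952; exp(-rT) = 0.9723883668
Vega = S * exp(-qT) * phi(d1) * sqrt(T) = 21.5800 * 0.9806888952 * 0.3011942100 * 0.7071067812 = 4.507278

Answer: Vega = 4.507278


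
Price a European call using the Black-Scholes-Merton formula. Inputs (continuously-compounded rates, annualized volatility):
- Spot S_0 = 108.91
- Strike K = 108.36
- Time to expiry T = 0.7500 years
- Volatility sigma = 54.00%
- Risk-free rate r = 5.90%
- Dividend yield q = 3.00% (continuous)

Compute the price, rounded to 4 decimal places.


d1 = (ln(S/K) + (r - q + 0.5*sigma^2) * T) / (sigma * sqrt(T)) = 0.29116167
d2 = d1 - sigma * sqrt(T) = -0.17649205
exp(-rT) = 0.95671475; exp(-qT) = 0.97775124
C = S_0 * exp(-qT) * N(d1) - K * exp(-rT) * N(d2)
N(d1) = 0.61453616; N(d2) = 0.42995370
C = 108.9100 * 0.97775124 * 0.61453616 - 108.3600 * 0.95671475 * 0.42995370 = 20.8669

Answer: Price = 20.8669


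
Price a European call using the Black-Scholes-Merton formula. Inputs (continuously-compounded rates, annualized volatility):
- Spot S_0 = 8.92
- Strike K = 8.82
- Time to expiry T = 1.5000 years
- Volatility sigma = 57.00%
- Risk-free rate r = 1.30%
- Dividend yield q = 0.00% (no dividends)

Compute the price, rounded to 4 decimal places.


d1 = (ln(S/K) + (r - q + 0.5*sigma^2) * T) / (sigma * sqrt(T)) = 0.39313462
d2 = d1 - sigma * sqrt(T) = -0.30496996
exp(-rT) = 0.98068890; exp(-qT) = 1.00000000
C = S_0 * exp(-qT) * N(d1) - K * exp(-rT) * N(d2)
N(d1) = 0.65288997; N(d2) = 0.38019452
C = 8.9200 * 1.00000000 * 0.65288997 - 8.8200 * 0.98068890 * 0.38019452 = 2.5352

Answer: Price = 2.5352


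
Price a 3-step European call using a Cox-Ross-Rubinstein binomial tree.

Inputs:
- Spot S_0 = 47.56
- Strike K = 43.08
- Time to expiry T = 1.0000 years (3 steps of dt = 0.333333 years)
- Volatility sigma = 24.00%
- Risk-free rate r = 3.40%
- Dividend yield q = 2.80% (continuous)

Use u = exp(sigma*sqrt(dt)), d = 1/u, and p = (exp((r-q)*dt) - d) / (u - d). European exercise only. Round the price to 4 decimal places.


dt = T/N = 0.333333
u = exp(sigma*sqrt(dt)) = 1.148623; d = 1/u = 0.870607
p = (exp((r-q)*dt) - d) / (u - d) = 0.472615
Discount per step: exp(-r*dt) = 0.988731
Stock lattice S(k, i) with i counting down-moves:
  k=0: S(0,0) = 47.5600
  k=1: S(1,0) = 54.6285; S(1,1) = 41.4061
  k=2: S(2,0) = 62.7476; S(2,1) = 47.5600; S(2,2) = 36.0485
  k=3: S(3,0) = 72.0733; S(3,1) = 54.6285; S(3,2) = 41.4061; S(3,3) = 31.3841
Terminal payoffs V(N, i) = max(S_T - K, 0):
  V(3,0) = 28.993344; V(3,1) = 11.548522; V(3,2) = 0.000000; V(3,3) = 0.000000
Backward induction: V(k, i) = exp(-r*dt) * [p * V(k+1, i) + (1-p) * V(k+1, i+1)].
  V(2,0) = exp(-r*dt) * [p*28.993344 + (1-p)*11.548522] = 19.570156
  V(2,1) = exp(-r*dt) * [p*11.548522 + (1-p)*0.000000] = 5.396501
  V(2,2) = exp(-r*dt) * [p*0.000000 + (1-p)*0.000000] = 0.000000
  V(1,0) = exp(-r*dt) * [p*19.570156 + (1-p)*5.396501] = 11.958883
  V(1,1) = exp(-r*dt) * [p*5.396501 + (1-p)*0.000000] = 2.521727
  V(0,0) = exp(-r*dt) * [p*11.958883 + (1-p)*2.521727] = 6.903190

Answer: Price = V(0,0) = 6.9032


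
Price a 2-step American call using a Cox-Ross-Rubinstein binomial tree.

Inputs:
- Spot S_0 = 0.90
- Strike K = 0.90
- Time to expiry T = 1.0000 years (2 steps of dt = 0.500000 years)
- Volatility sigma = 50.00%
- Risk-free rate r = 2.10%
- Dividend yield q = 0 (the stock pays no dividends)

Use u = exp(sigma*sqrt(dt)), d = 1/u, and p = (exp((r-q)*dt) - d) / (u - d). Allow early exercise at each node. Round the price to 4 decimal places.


dt = T/N = 0.500000
u = exp(sigma*sqrt(dt)) = 1.424119; d = 1/u = 0.702189
p = (exp((r-q)*dt) - d) / (u - d) = 0.427142
Discount per step: exp(-r*dt) = 0.989555
Stock lattice S(k, i) with i counting down-moves:
  k=0: S(0,0) = 0.9000
  k=1: S(1,0) = 1.2817; S(1,1) = 0.6320
  k=2: S(2,0) = 1.8253; S(2,1) = 0.9000; S(2,2) = 0.4438
Terminal payoffs V(N, i) = max(S_T - K, 0):
  V(2,0) = 0.925303; V(2,1) = 0.000000; V(2,2) = 0.000000
Backward induction: V(k, i) = exp(-r*dt) * [p * V(k+1, i) + (1-p) * V(k+1, i+1)]; then take max(V_cont, immediate exercise) for American.
  V(1,0) = exp(-r*dt) * [p*0.925303 + (1-p)*0.000000] = 0.391108; exercise = 0.381707; V(1,0) = max -> 0.391108
  V(1,1) = exp(-r*dt) * [p*0.000000 + (1-p)*0.000000] = 0.000000; exercise = 0.000000; V(1,1) = max -> 0.000000
  V(0,0) = exp(-r*dt) * [p*0.391108 + (1-p)*0.000000] = 0.165314; exercise = 0.000000; V(0,0) = max -> 0.165314

Answer: Price = V(0,0) = 0.1653


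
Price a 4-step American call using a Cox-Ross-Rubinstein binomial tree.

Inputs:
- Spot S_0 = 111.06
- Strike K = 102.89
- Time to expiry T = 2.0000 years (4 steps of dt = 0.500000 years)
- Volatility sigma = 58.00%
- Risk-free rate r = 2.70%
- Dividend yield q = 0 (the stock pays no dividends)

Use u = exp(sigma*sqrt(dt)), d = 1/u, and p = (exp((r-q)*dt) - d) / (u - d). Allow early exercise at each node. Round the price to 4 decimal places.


dt = T/N = 0.500000
u = exp(sigma*sqrt(dt)) = 1.507002; d = 1/u = 0.663569
p = (exp((r-q)*dt) - d) / (u - d) = 0.414997
Discount per step: exp(-r*dt) = 0.986591
Stock lattice S(k, i) with i counting down-moves:
  k=0: S(0,0) = 111.0600
  k=1: S(1,0) = 167.3676; S(1,1) = 73.6960
  k=2: S(2,0) = 252.2232; S(2,1) = 111.0600; S(2,2) = 48.9024
  k=3: S(3,0) = 380.1008; S(3,1) = 167.3676; S(3,2) = 73.6960; S(3,3) = 32.4501
  k=4: S(4,0) = 572.8124; S(4,1) = 252.2232; S(4,2) = 111.0600; S(4,3) = 48.9024; S(4,4) = 21.5329
Terminal payoffs V(N, i) = max(S_T - K, 0):
  V(4,0) = 469.922437; V(4,1) = 149.333213; V(4,2) = 8.170000; V(4,3) = 0.000000; V(4,4) = 0.000000
Backward induction: V(k, i) = exp(-r*dt) * [p * V(k+1, i) + (1-p) * V(k+1, i+1)]; then take max(V_cont, immediate exercise) for American.
  V(3,0) = exp(-r*dt) * [p*469.922437 + (1-p)*149.333213] = 278.590449; exercise = 277.210767; V(3,0) = max -> 278.590449
  V(3,1) = exp(-r*dt) * [p*149.333213 + (1-p)*8.170000] = 65.857271; exercise = 64.477590; V(3,1) = max -> 65.857271
  V(3,2) = exp(-r*dt) * [p*8.170000 + (1-p)*0.000000] = 3.345065; exercise = 0.000000; V(3,2) = max -> 3.345065
  V(3,3) = exp(-r*dt) * [p*0.000000 + (1-p)*0.000000] = 0.000000; exercise = 0.000000; V(3,3) = max -> 0.000000
  V(2,0) = exp(-r*dt) * [p*278.590449 + (1-p)*65.857271] = 152.074075; exercise = 149.333213; V(2,0) = max -> 152.074075
  V(2,1) = exp(-r*dt) * [p*65.857271 + (1-p)*3.345065] = 28.894746; exercise = 8.170000; V(2,1) = max -> 28.894746
  V(2,2) = exp(-r*dt) * [p*3.345065 + (1-p)*0.000000] = 1.369579; exercise = 0.000000; V(2,2) = max -> 1.369579
  V(1,0) = exp(-r*dt) * [p*152.074075 + (1-p)*28.894746] = 78.940924; exercise = 64.477590; V(1,0) = max -> 78.940924
  V(1,1) = exp(-r*dt) * [p*28.894746 + (1-p)*1.369579] = 12.620915; exercise = 0.000000; V(1,1) = max -> 12.620915
  V(0,0) = exp(-r*dt) * [p*78.940924 + (1-p)*12.620915] = 39.605253; exercise = 8.170000; V(0,0) = max -> 39.605253

Answer: Price = V(0,0) = 39.6053


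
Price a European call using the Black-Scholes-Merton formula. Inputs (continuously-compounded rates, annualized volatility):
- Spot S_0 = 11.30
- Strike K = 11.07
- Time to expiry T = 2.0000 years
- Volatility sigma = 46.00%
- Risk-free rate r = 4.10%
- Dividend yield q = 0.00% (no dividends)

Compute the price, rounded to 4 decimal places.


d1 = (ln(S/K) + (r - q + 0.5*sigma^2) * T) / (sigma * sqrt(T)) = 0.48292930
d2 = d1 - sigma * sqrt(T) = -0.16760893
exp(-rT) = 0.92127196; exp(-qT) = 1.00000000
C = S_0 * exp(-qT) * N(d1) - K * exp(-rT) * N(d2)
N(d1) = 0.68542703; N(d2) = 0.43344547
C = 11.3000 * 1.00000000 * 0.68542703 - 11.0700 * 0.92127196 * 0.43344547 = 3.3248

Answer: Price = 3.3248
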